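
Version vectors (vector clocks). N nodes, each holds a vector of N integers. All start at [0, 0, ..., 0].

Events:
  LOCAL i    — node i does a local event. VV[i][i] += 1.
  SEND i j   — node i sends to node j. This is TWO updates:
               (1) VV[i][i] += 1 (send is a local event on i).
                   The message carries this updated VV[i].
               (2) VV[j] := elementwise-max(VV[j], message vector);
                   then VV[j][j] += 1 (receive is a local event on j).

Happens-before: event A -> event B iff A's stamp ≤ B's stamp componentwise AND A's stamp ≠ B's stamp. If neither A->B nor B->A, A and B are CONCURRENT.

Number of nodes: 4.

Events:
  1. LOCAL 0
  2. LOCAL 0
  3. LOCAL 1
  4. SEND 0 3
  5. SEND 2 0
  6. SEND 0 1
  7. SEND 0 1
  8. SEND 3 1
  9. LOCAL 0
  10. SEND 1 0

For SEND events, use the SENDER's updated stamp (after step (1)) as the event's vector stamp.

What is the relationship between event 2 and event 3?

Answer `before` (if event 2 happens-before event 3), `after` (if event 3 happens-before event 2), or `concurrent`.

Answer: concurrent

Derivation:
Initial: VV[0]=[0, 0, 0, 0]
Initial: VV[1]=[0, 0, 0, 0]
Initial: VV[2]=[0, 0, 0, 0]
Initial: VV[3]=[0, 0, 0, 0]
Event 1: LOCAL 0: VV[0][0]++ -> VV[0]=[1, 0, 0, 0]
Event 2: LOCAL 0: VV[0][0]++ -> VV[0]=[2, 0, 0, 0]
Event 3: LOCAL 1: VV[1][1]++ -> VV[1]=[0, 1, 0, 0]
Event 4: SEND 0->3: VV[0][0]++ -> VV[0]=[3, 0, 0, 0], msg_vec=[3, 0, 0, 0]; VV[3]=max(VV[3],msg_vec) then VV[3][3]++ -> VV[3]=[3, 0, 0, 1]
Event 5: SEND 2->0: VV[2][2]++ -> VV[2]=[0, 0, 1, 0], msg_vec=[0, 0, 1, 0]; VV[0]=max(VV[0],msg_vec) then VV[0][0]++ -> VV[0]=[4, 0, 1, 0]
Event 6: SEND 0->1: VV[0][0]++ -> VV[0]=[5, 0, 1, 0], msg_vec=[5, 0, 1, 0]; VV[1]=max(VV[1],msg_vec) then VV[1][1]++ -> VV[1]=[5, 2, 1, 0]
Event 7: SEND 0->1: VV[0][0]++ -> VV[0]=[6, 0, 1, 0], msg_vec=[6, 0, 1, 0]; VV[1]=max(VV[1],msg_vec) then VV[1][1]++ -> VV[1]=[6, 3, 1, 0]
Event 8: SEND 3->1: VV[3][3]++ -> VV[3]=[3, 0, 0, 2], msg_vec=[3, 0, 0, 2]; VV[1]=max(VV[1],msg_vec) then VV[1][1]++ -> VV[1]=[6, 4, 1, 2]
Event 9: LOCAL 0: VV[0][0]++ -> VV[0]=[7, 0, 1, 0]
Event 10: SEND 1->0: VV[1][1]++ -> VV[1]=[6, 5, 1, 2], msg_vec=[6, 5, 1, 2]; VV[0]=max(VV[0],msg_vec) then VV[0][0]++ -> VV[0]=[8, 5, 1, 2]
Event 2 stamp: [2, 0, 0, 0]
Event 3 stamp: [0, 1, 0, 0]
[2, 0, 0, 0] <= [0, 1, 0, 0]? False
[0, 1, 0, 0] <= [2, 0, 0, 0]? False
Relation: concurrent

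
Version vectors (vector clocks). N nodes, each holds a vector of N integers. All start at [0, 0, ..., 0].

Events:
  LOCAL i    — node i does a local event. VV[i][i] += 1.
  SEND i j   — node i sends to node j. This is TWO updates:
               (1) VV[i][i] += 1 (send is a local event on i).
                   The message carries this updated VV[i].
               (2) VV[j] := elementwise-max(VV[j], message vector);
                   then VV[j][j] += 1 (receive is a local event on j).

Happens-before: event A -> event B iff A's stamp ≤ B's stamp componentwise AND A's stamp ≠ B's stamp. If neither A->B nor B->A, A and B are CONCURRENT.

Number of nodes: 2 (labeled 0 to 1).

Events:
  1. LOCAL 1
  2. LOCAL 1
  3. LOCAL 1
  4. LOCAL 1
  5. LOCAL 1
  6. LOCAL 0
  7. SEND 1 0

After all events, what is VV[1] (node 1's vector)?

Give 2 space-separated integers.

Answer: 0 6

Derivation:
Initial: VV[0]=[0, 0]
Initial: VV[1]=[0, 0]
Event 1: LOCAL 1: VV[1][1]++ -> VV[1]=[0, 1]
Event 2: LOCAL 1: VV[1][1]++ -> VV[1]=[0, 2]
Event 3: LOCAL 1: VV[1][1]++ -> VV[1]=[0, 3]
Event 4: LOCAL 1: VV[1][1]++ -> VV[1]=[0, 4]
Event 5: LOCAL 1: VV[1][1]++ -> VV[1]=[0, 5]
Event 6: LOCAL 0: VV[0][0]++ -> VV[0]=[1, 0]
Event 7: SEND 1->0: VV[1][1]++ -> VV[1]=[0, 6], msg_vec=[0, 6]; VV[0]=max(VV[0],msg_vec) then VV[0][0]++ -> VV[0]=[2, 6]
Final vectors: VV[0]=[2, 6]; VV[1]=[0, 6]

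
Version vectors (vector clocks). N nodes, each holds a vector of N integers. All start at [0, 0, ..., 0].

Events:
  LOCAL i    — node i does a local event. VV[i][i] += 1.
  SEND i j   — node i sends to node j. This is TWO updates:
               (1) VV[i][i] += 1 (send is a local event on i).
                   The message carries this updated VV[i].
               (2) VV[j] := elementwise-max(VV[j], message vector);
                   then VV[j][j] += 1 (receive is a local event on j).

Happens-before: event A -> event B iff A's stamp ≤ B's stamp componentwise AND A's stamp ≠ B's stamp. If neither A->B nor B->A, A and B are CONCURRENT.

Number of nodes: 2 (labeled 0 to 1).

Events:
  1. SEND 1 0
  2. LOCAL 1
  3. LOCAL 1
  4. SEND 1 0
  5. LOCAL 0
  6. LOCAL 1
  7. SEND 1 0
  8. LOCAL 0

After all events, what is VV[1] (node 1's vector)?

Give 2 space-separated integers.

Initial: VV[0]=[0, 0]
Initial: VV[1]=[0, 0]
Event 1: SEND 1->0: VV[1][1]++ -> VV[1]=[0, 1], msg_vec=[0, 1]; VV[0]=max(VV[0],msg_vec) then VV[0][0]++ -> VV[0]=[1, 1]
Event 2: LOCAL 1: VV[1][1]++ -> VV[1]=[0, 2]
Event 3: LOCAL 1: VV[1][1]++ -> VV[1]=[0, 3]
Event 4: SEND 1->0: VV[1][1]++ -> VV[1]=[0, 4], msg_vec=[0, 4]; VV[0]=max(VV[0],msg_vec) then VV[0][0]++ -> VV[0]=[2, 4]
Event 5: LOCAL 0: VV[0][0]++ -> VV[0]=[3, 4]
Event 6: LOCAL 1: VV[1][1]++ -> VV[1]=[0, 5]
Event 7: SEND 1->0: VV[1][1]++ -> VV[1]=[0, 6], msg_vec=[0, 6]; VV[0]=max(VV[0],msg_vec) then VV[0][0]++ -> VV[0]=[4, 6]
Event 8: LOCAL 0: VV[0][0]++ -> VV[0]=[5, 6]
Final vectors: VV[0]=[5, 6]; VV[1]=[0, 6]

Answer: 0 6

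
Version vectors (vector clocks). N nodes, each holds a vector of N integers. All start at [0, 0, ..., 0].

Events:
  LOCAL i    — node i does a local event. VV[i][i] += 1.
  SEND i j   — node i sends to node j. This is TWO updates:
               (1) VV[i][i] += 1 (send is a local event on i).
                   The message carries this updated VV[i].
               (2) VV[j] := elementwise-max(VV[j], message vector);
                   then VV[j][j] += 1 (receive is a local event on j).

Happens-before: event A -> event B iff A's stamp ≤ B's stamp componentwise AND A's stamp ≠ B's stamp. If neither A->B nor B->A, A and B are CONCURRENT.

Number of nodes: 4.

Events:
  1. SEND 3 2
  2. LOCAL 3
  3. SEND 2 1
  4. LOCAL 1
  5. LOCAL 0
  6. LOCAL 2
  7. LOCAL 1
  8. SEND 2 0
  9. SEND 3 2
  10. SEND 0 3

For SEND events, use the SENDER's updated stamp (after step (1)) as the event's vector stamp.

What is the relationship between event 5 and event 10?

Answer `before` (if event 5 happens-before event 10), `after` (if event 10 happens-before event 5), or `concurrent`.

Initial: VV[0]=[0, 0, 0, 0]
Initial: VV[1]=[0, 0, 0, 0]
Initial: VV[2]=[0, 0, 0, 0]
Initial: VV[3]=[0, 0, 0, 0]
Event 1: SEND 3->2: VV[3][3]++ -> VV[3]=[0, 0, 0, 1], msg_vec=[0, 0, 0, 1]; VV[2]=max(VV[2],msg_vec) then VV[2][2]++ -> VV[2]=[0, 0, 1, 1]
Event 2: LOCAL 3: VV[3][3]++ -> VV[3]=[0, 0, 0, 2]
Event 3: SEND 2->1: VV[2][2]++ -> VV[2]=[0, 0, 2, 1], msg_vec=[0, 0, 2, 1]; VV[1]=max(VV[1],msg_vec) then VV[1][1]++ -> VV[1]=[0, 1, 2, 1]
Event 4: LOCAL 1: VV[1][1]++ -> VV[1]=[0, 2, 2, 1]
Event 5: LOCAL 0: VV[0][0]++ -> VV[0]=[1, 0, 0, 0]
Event 6: LOCAL 2: VV[2][2]++ -> VV[2]=[0, 0, 3, 1]
Event 7: LOCAL 1: VV[1][1]++ -> VV[1]=[0, 3, 2, 1]
Event 8: SEND 2->0: VV[2][2]++ -> VV[2]=[0, 0, 4, 1], msg_vec=[0, 0, 4, 1]; VV[0]=max(VV[0],msg_vec) then VV[0][0]++ -> VV[0]=[2, 0, 4, 1]
Event 9: SEND 3->2: VV[3][3]++ -> VV[3]=[0, 0, 0, 3], msg_vec=[0, 0, 0, 3]; VV[2]=max(VV[2],msg_vec) then VV[2][2]++ -> VV[2]=[0, 0, 5, 3]
Event 10: SEND 0->3: VV[0][0]++ -> VV[0]=[3, 0, 4, 1], msg_vec=[3, 0, 4, 1]; VV[3]=max(VV[3],msg_vec) then VV[3][3]++ -> VV[3]=[3, 0, 4, 4]
Event 5 stamp: [1, 0, 0, 0]
Event 10 stamp: [3, 0, 4, 1]
[1, 0, 0, 0] <= [3, 0, 4, 1]? True
[3, 0, 4, 1] <= [1, 0, 0, 0]? False
Relation: before

Answer: before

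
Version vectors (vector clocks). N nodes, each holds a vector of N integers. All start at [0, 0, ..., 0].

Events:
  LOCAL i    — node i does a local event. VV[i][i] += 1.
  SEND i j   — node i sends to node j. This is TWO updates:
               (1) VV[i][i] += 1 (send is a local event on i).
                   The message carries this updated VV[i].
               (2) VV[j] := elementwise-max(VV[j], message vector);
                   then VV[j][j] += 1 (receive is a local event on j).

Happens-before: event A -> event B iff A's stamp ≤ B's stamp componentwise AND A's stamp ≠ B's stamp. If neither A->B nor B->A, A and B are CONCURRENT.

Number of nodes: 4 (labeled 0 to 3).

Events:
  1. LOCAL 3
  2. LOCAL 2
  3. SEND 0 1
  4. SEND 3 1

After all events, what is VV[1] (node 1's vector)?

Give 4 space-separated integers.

Initial: VV[0]=[0, 0, 0, 0]
Initial: VV[1]=[0, 0, 0, 0]
Initial: VV[2]=[0, 0, 0, 0]
Initial: VV[3]=[0, 0, 0, 0]
Event 1: LOCAL 3: VV[3][3]++ -> VV[3]=[0, 0, 0, 1]
Event 2: LOCAL 2: VV[2][2]++ -> VV[2]=[0, 0, 1, 0]
Event 3: SEND 0->1: VV[0][0]++ -> VV[0]=[1, 0, 0, 0], msg_vec=[1, 0, 0, 0]; VV[1]=max(VV[1],msg_vec) then VV[1][1]++ -> VV[1]=[1, 1, 0, 0]
Event 4: SEND 3->1: VV[3][3]++ -> VV[3]=[0, 0, 0, 2], msg_vec=[0, 0, 0, 2]; VV[1]=max(VV[1],msg_vec) then VV[1][1]++ -> VV[1]=[1, 2, 0, 2]
Final vectors: VV[0]=[1, 0, 0, 0]; VV[1]=[1, 2, 0, 2]; VV[2]=[0, 0, 1, 0]; VV[3]=[0, 0, 0, 2]

Answer: 1 2 0 2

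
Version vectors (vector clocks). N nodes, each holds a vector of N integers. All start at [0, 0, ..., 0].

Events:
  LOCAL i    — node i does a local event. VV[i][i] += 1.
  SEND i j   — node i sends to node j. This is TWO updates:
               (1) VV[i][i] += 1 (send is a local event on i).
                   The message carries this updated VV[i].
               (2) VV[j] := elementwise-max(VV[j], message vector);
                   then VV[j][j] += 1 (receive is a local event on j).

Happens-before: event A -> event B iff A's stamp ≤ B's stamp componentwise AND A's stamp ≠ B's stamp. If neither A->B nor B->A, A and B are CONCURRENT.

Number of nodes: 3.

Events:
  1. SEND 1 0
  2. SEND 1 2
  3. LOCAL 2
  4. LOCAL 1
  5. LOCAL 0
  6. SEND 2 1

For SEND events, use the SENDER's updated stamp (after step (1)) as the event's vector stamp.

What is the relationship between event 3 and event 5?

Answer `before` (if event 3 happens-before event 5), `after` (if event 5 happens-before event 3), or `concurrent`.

Answer: concurrent

Derivation:
Initial: VV[0]=[0, 0, 0]
Initial: VV[1]=[0, 0, 0]
Initial: VV[2]=[0, 0, 0]
Event 1: SEND 1->0: VV[1][1]++ -> VV[1]=[0, 1, 0], msg_vec=[0, 1, 0]; VV[0]=max(VV[0],msg_vec) then VV[0][0]++ -> VV[0]=[1, 1, 0]
Event 2: SEND 1->2: VV[1][1]++ -> VV[1]=[0, 2, 0], msg_vec=[0, 2, 0]; VV[2]=max(VV[2],msg_vec) then VV[2][2]++ -> VV[2]=[0, 2, 1]
Event 3: LOCAL 2: VV[2][2]++ -> VV[2]=[0, 2, 2]
Event 4: LOCAL 1: VV[1][1]++ -> VV[1]=[0, 3, 0]
Event 5: LOCAL 0: VV[0][0]++ -> VV[0]=[2, 1, 0]
Event 6: SEND 2->1: VV[2][2]++ -> VV[2]=[0, 2, 3], msg_vec=[0, 2, 3]; VV[1]=max(VV[1],msg_vec) then VV[1][1]++ -> VV[1]=[0, 4, 3]
Event 3 stamp: [0, 2, 2]
Event 5 stamp: [2, 1, 0]
[0, 2, 2] <= [2, 1, 0]? False
[2, 1, 0] <= [0, 2, 2]? False
Relation: concurrent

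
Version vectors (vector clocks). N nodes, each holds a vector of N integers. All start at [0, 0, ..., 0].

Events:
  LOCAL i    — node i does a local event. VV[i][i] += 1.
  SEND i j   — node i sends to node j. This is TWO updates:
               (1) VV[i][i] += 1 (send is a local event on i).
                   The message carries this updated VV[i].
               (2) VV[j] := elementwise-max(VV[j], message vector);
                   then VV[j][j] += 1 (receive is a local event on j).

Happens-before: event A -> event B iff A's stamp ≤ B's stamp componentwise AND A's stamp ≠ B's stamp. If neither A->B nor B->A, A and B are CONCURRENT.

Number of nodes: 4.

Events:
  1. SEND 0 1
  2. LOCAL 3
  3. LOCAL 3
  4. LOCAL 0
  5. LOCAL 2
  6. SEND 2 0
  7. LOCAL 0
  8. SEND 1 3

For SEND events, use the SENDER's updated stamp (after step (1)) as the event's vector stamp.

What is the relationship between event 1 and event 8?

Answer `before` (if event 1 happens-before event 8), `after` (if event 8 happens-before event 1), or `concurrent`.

Initial: VV[0]=[0, 0, 0, 0]
Initial: VV[1]=[0, 0, 0, 0]
Initial: VV[2]=[0, 0, 0, 0]
Initial: VV[3]=[0, 0, 0, 0]
Event 1: SEND 0->1: VV[0][0]++ -> VV[0]=[1, 0, 0, 0], msg_vec=[1, 0, 0, 0]; VV[1]=max(VV[1],msg_vec) then VV[1][1]++ -> VV[1]=[1, 1, 0, 0]
Event 2: LOCAL 3: VV[3][3]++ -> VV[3]=[0, 0, 0, 1]
Event 3: LOCAL 3: VV[3][3]++ -> VV[3]=[0, 0, 0, 2]
Event 4: LOCAL 0: VV[0][0]++ -> VV[0]=[2, 0, 0, 0]
Event 5: LOCAL 2: VV[2][2]++ -> VV[2]=[0, 0, 1, 0]
Event 6: SEND 2->0: VV[2][2]++ -> VV[2]=[0, 0, 2, 0], msg_vec=[0, 0, 2, 0]; VV[0]=max(VV[0],msg_vec) then VV[0][0]++ -> VV[0]=[3, 0, 2, 0]
Event 7: LOCAL 0: VV[0][0]++ -> VV[0]=[4, 0, 2, 0]
Event 8: SEND 1->3: VV[1][1]++ -> VV[1]=[1, 2, 0, 0], msg_vec=[1, 2, 0, 0]; VV[3]=max(VV[3],msg_vec) then VV[3][3]++ -> VV[3]=[1, 2, 0, 3]
Event 1 stamp: [1, 0, 0, 0]
Event 8 stamp: [1, 2, 0, 0]
[1, 0, 0, 0] <= [1, 2, 0, 0]? True
[1, 2, 0, 0] <= [1, 0, 0, 0]? False
Relation: before

Answer: before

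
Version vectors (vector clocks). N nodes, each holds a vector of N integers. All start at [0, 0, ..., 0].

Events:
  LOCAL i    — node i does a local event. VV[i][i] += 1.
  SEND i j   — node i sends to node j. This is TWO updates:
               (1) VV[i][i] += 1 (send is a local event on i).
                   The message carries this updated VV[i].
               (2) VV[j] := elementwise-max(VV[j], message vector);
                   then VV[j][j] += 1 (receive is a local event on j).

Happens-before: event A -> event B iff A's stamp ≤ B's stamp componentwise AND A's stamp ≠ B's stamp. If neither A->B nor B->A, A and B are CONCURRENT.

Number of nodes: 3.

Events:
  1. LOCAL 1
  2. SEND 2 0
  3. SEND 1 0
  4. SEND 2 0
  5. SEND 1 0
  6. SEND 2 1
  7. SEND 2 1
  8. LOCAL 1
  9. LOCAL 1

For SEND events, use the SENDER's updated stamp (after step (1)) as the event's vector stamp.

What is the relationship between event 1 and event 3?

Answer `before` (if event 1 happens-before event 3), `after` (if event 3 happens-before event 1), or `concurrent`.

Initial: VV[0]=[0, 0, 0]
Initial: VV[1]=[0, 0, 0]
Initial: VV[2]=[0, 0, 0]
Event 1: LOCAL 1: VV[1][1]++ -> VV[1]=[0, 1, 0]
Event 2: SEND 2->0: VV[2][2]++ -> VV[2]=[0, 0, 1], msg_vec=[0, 0, 1]; VV[0]=max(VV[0],msg_vec) then VV[0][0]++ -> VV[0]=[1, 0, 1]
Event 3: SEND 1->0: VV[1][1]++ -> VV[1]=[0, 2, 0], msg_vec=[0, 2, 0]; VV[0]=max(VV[0],msg_vec) then VV[0][0]++ -> VV[0]=[2, 2, 1]
Event 4: SEND 2->0: VV[2][2]++ -> VV[2]=[0, 0, 2], msg_vec=[0, 0, 2]; VV[0]=max(VV[0],msg_vec) then VV[0][0]++ -> VV[0]=[3, 2, 2]
Event 5: SEND 1->0: VV[1][1]++ -> VV[1]=[0, 3, 0], msg_vec=[0, 3, 0]; VV[0]=max(VV[0],msg_vec) then VV[0][0]++ -> VV[0]=[4, 3, 2]
Event 6: SEND 2->1: VV[2][2]++ -> VV[2]=[0, 0, 3], msg_vec=[0, 0, 3]; VV[1]=max(VV[1],msg_vec) then VV[1][1]++ -> VV[1]=[0, 4, 3]
Event 7: SEND 2->1: VV[2][2]++ -> VV[2]=[0, 0, 4], msg_vec=[0, 0, 4]; VV[1]=max(VV[1],msg_vec) then VV[1][1]++ -> VV[1]=[0, 5, 4]
Event 8: LOCAL 1: VV[1][1]++ -> VV[1]=[0, 6, 4]
Event 9: LOCAL 1: VV[1][1]++ -> VV[1]=[0, 7, 4]
Event 1 stamp: [0, 1, 0]
Event 3 stamp: [0, 2, 0]
[0, 1, 0] <= [0, 2, 0]? True
[0, 2, 0] <= [0, 1, 0]? False
Relation: before

Answer: before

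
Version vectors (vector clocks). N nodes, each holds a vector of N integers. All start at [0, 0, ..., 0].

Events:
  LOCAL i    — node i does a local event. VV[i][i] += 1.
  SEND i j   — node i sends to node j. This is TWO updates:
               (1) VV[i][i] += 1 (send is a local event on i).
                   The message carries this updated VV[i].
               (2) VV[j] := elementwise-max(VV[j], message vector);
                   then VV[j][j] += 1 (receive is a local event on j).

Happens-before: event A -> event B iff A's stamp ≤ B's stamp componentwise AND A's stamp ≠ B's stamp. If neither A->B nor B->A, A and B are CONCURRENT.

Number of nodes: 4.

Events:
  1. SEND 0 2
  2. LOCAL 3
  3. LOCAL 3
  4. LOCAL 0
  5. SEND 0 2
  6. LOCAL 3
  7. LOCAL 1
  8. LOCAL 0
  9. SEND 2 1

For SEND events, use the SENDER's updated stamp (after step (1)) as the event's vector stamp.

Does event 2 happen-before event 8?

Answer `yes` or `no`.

Answer: no

Derivation:
Initial: VV[0]=[0, 0, 0, 0]
Initial: VV[1]=[0, 0, 0, 0]
Initial: VV[2]=[0, 0, 0, 0]
Initial: VV[3]=[0, 0, 0, 0]
Event 1: SEND 0->2: VV[0][0]++ -> VV[0]=[1, 0, 0, 0], msg_vec=[1, 0, 0, 0]; VV[2]=max(VV[2],msg_vec) then VV[2][2]++ -> VV[2]=[1, 0, 1, 0]
Event 2: LOCAL 3: VV[3][3]++ -> VV[3]=[0, 0, 0, 1]
Event 3: LOCAL 3: VV[3][3]++ -> VV[3]=[0, 0, 0, 2]
Event 4: LOCAL 0: VV[0][0]++ -> VV[0]=[2, 0, 0, 0]
Event 5: SEND 0->2: VV[0][0]++ -> VV[0]=[3, 0, 0, 0], msg_vec=[3, 0, 0, 0]; VV[2]=max(VV[2],msg_vec) then VV[2][2]++ -> VV[2]=[3, 0, 2, 0]
Event 6: LOCAL 3: VV[3][3]++ -> VV[3]=[0, 0, 0, 3]
Event 7: LOCAL 1: VV[1][1]++ -> VV[1]=[0, 1, 0, 0]
Event 8: LOCAL 0: VV[0][0]++ -> VV[0]=[4, 0, 0, 0]
Event 9: SEND 2->1: VV[2][2]++ -> VV[2]=[3, 0, 3, 0], msg_vec=[3, 0, 3, 0]; VV[1]=max(VV[1],msg_vec) then VV[1][1]++ -> VV[1]=[3, 2, 3, 0]
Event 2 stamp: [0, 0, 0, 1]
Event 8 stamp: [4, 0, 0, 0]
[0, 0, 0, 1] <= [4, 0, 0, 0]? False. Equal? False. Happens-before: False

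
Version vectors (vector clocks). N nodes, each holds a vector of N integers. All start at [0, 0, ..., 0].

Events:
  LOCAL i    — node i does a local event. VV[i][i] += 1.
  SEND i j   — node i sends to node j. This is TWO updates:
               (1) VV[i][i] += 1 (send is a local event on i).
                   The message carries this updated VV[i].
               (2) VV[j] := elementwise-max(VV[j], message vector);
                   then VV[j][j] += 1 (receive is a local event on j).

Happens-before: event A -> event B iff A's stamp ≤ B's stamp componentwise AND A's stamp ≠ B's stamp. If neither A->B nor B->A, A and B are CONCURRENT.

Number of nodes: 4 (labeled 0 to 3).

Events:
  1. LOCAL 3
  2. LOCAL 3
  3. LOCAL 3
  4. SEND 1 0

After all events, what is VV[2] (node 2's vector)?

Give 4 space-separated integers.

Initial: VV[0]=[0, 0, 0, 0]
Initial: VV[1]=[0, 0, 0, 0]
Initial: VV[2]=[0, 0, 0, 0]
Initial: VV[3]=[0, 0, 0, 0]
Event 1: LOCAL 3: VV[3][3]++ -> VV[3]=[0, 0, 0, 1]
Event 2: LOCAL 3: VV[3][3]++ -> VV[3]=[0, 0, 0, 2]
Event 3: LOCAL 3: VV[3][3]++ -> VV[3]=[0, 0, 0, 3]
Event 4: SEND 1->0: VV[1][1]++ -> VV[1]=[0, 1, 0, 0], msg_vec=[0, 1, 0, 0]; VV[0]=max(VV[0],msg_vec) then VV[0][0]++ -> VV[0]=[1, 1, 0, 0]
Final vectors: VV[0]=[1, 1, 0, 0]; VV[1]=[0, 1, 0, 0]; VV[2]=[0, 0, 0, 0]; VV[3]=[0, 0, 0, 3]

Answer: 0 0 0 0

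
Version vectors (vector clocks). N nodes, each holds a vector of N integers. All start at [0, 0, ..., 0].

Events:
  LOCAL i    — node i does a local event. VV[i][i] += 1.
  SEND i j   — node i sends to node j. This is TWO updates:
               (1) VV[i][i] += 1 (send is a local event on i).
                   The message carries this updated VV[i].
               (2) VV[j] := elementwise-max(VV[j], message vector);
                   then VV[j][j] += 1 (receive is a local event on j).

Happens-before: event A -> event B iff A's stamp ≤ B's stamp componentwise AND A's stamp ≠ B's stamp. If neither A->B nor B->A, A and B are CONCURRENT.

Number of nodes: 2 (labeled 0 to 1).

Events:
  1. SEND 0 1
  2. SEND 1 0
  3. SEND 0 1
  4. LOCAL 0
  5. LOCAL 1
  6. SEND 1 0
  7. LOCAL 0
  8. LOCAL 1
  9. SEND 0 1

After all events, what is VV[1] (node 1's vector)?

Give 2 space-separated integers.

Answer: 7 7

Derivation:
Initial: VV[0]=[0, 0]
Initial: VV[1]=[0, 0]
Event 1: SEND 0->1: VV[0][0]++ -> VV[0]=[1, 0], msg_vec=[1, 0]; VV[1]=max(VV[1],msg_vec) then VV[1][1]++ -> VV[1]=[1, 1]
Event 2: SEND 1->0: VV[1][1]++ -> VV[1]=[1, 2], msg_vec=[1, 2]; VV[0]=max(VV[0],msg_vec) then VV[0][0]++ -> VV[0]=[2, 2]
Event 3: SEND 0->1: VV[0][0]++ -> VV[0]=[3, 2], msg_vec=[3, 2]; VV[1]=max(VV[1],msg_vec) then VV[1][1]++ -> VV[1]=[3, 3]
Event 4: LOCAL 0: VV[0][0]++ -> VV[0]=[4, 2]
Event 5: LOCAL 1: VV[1][1]++ -> VV[1]=[3, 4]
Event 6: SEND 1->0: VV[1][1]++ -> VV[1]=[3, 5], msg_vec=[3, 5]; VV[0]=max(VV[0],msg_vec) then VV[0][0]++ -> VV[0]=[5, 5]
Event 7: LOCAL 0: VV[0][0]++ -> VV[0]=[6, 5]
Event 8: LOCAL 1: VV[1][1]++ -> VV[1]=[3, 6]
Event 9: SEND 0->1: VV[0][0]++ -> VV[0]=[7, 5], msg_vec=[7, 5]; VV[1]=max(VV[1],msg_vec) then VV[1][1]++ -> VV[1]=[7, 7]
Final vectors: VV[0]=[7, 5]; VV[1]=[7, 7]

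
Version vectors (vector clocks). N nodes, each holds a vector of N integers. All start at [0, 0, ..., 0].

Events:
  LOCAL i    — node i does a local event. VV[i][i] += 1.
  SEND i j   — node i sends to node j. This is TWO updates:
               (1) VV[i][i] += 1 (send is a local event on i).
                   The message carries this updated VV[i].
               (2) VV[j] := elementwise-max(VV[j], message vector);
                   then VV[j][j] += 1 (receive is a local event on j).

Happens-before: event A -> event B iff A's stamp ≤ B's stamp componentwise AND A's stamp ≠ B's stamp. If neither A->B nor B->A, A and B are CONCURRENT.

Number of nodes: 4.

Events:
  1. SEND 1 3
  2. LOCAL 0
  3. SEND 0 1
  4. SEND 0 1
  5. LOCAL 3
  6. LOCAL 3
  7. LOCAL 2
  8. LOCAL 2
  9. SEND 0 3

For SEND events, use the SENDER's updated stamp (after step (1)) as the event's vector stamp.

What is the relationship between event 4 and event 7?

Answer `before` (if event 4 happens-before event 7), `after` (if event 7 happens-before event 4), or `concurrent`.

Initial: VV[0]=[0, 0, 0, 0]
Initial: VV[1]=[0, 0, 0, 0]
Initial: VV[2]=[0, 0, 0, 0]
Initial: VV[3]=[0, 0, 0, 0]
Event 1: SEND 1->3: VV[1][1]++ -> VV[1]=[0, 1, 0, 0], msg_vec=[0, 1, 0, 0]; VV[3]=max(VV[3],msg_vec) then VV[3][3]++ -> VV[3]=[0, 1, 0, 1]
Event 2: LOCAL 0: VV[0][0]++ -> VV[0]=[1, 0, 0, 0]
Event 3: SEND 0->1: VV[0][0]++ -> VV[0]=[2, 0, 0, 0], msg_vec=[2, 0, 0, 0]; VV[1]=max(VV[1],msg_vec) then VV[1][1]++ -> VV[1]=[2, 2, 0, 0]
Event 4: SEND 0->1: VV[0][0]++ -> VV[0]=[3, 0, 0, 0], msg_vec=[3, 0, 0, 0]; VV[1]=max(VV[1],msg_vec) then VV[1][1]++ -> VV[1]=[3, 3, 0, 0]
Event 5: LOCAL 3: VV[3][3]++ -> VV[3]=[0, 1, 0, 2]
Event 6: LOCAL 3: VV[3][3]++ -> VV[3]=[0, 1, 0, 3]
Event 7: LOCAL 2: VV[2][2]++ -> VV[2]=[0, 0, 1, 0]
Event 8: LOCAL 2: VV[2][2]++ -> VV[2]=[0, 0, 2, 0]
Event 9: SEND 0->3: VV[0][0]++ -> VV[0]=[4, 0, 0, 0], msg_vec=[4, 0, 0, 0]; VV[3]=max(VV[3],msg_vec) then VV[3][3]++ -> VV[3]=[4, 1, 0, 4]
Event 4 stamp: [3, 0, 0, 0]
Event 7 stamp: [0, 0, 1, 0]
[3, 0, 0, 0] <= [0, 0, 1, 0]? False
[0, 0, 1, 0] <= [3, 0, 0, 0]? False
Relation: concurrent

Answer: concurrent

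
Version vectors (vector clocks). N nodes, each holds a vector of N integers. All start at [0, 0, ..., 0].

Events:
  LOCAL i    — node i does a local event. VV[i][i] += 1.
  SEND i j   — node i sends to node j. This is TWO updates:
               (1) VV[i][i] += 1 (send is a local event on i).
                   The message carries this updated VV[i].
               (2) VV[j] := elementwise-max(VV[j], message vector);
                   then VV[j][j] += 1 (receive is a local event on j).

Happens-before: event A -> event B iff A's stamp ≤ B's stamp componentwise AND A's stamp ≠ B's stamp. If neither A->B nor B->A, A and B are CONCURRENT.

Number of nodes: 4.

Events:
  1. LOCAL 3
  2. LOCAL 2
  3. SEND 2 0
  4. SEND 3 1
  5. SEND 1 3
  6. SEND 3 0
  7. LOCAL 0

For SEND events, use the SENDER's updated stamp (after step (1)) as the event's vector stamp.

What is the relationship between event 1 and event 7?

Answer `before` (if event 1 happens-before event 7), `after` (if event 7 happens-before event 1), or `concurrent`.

Initial: VV[0]=[0, 0, 0, 0]
Initial: VV[1]=[0, 0, 0, 0]
Initial: VV[2]=[0, 0, 0, 0]
Initial: VV[3]=[0, 0, 0, 0]
Event 1: LOCAL 3: VV[3][3]++ -> VV[3]=[0, 0, 0, 1]
Event 2: LOCAL 2: VV[2][2]++ -> VV[2]=[0, 0, 1, 0]
Event 3: SEND 2->0: VV[2][2]++ -> VV[2]=[0, 0, 2, 0], msg_vec=[0, 0, 2, 0]; VV[0]=max(VV[0],msg_vec) then VV[0][0]++ -> VV[0]=[1, 0, 2, 0]
Event 4: SEND 3->1: VV[3][3]++ -> VV[3]=[0, 0, 0, 2], msg_vec=[0, 0, 0, 2]; VV[1]=max(VV[1],msg_vec) then VV[1][1]++ -> VV[1]=[0, 1, 0, 2]
Event 5: SEND 1->3: VV[1][1]++ -> VV[1]=[0, 2, 0, 2], msg_vec=[0, 2, 0, 2]; VV[3]=max(VV[3],msg_vec) then VV[3][3]++ -> VV[3]=[0, 2, 0, 3]
Event 6: SEND 3->0: VV[3][3]++ -> VV[3]=[0, 2, 0, 4], msg_vec=[0, 2, 0, 4]; VV[0]=max(VV[0],msg_vec) then VV[0][0]++ -> VV[0]=[2, 2, 2, 4]
Event 7: LOCAL 0: VV[0][0]++ -> VV[0]=[3, 2, 2, 4]
Event 1 stamp: [0, 0, 0, 1]
Event 7 stamp: [3, 2, 2, 4]
[0, 0, 0, 1] <= [3, 2, 2, 4]? True
[3, 2, 2, 4] <= [0, 0, 0, 1]? False
Relation: before

Answer: before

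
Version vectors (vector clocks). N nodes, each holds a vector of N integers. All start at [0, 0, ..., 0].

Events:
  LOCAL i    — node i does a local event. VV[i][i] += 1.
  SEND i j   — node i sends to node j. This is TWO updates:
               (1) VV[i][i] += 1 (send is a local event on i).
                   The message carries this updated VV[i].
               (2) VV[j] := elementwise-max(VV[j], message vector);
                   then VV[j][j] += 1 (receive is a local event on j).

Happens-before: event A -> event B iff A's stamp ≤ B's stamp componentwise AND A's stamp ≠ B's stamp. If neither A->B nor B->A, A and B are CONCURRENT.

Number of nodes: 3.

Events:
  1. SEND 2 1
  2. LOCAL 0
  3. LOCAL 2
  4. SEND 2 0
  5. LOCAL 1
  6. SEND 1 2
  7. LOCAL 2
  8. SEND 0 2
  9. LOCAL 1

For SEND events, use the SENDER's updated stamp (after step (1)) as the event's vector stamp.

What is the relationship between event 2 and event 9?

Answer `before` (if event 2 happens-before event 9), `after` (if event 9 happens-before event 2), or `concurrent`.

Answer: concurrent

Derivation:
Initial: VV[0]=[0, 0, 0]
Initial: VV[1]=[0, 0, 0]
Initial: VV[2]=[0, 0, 0]
Event 1: SEND 2->1: VV[2][2]++ -> VV[2]=[0, 0, 1], msg_vec=[0, 0, 1]; VV[1]=max(VV[1],msg_vec) then VV[1][1]++ -> VV[1]=[0, 1, 1]
Event 2: LOCAL 0: VV[0][0]++ -> VV[0]=[1, 0, 0]
Event 3: LOCAL 2: VV[2][2]++ -> VV[2]=[0, 0, 2]
Event 4: SEND 2->0: VV[2][2]++ -> VV[2]=[0, 0, 3], msg_vec=[0, 0, 3]; VV[0]=max(VV[0],msg_vec) then VV[0][0]++ -> VV[0]=[2, 0, 3]
Event 5: LOCAL 1: VV[1][1]++ -> VV[1]=[0, 2, 1]
Event 6: SEND 1->2: VV[1][1]++ -> VV[1]=[0, 3, 1], msg_vec=[0, 3, 1]; VV[2]=max(VV[2],msg_vec) then VV[2][2]++ -> VV[2]=[0, 3, 4]
Event 7: LOCAL 2: VV[2][2]++ -> VV[2]=[0, 3, 5]
Event 8: SEND 0->2: VV[0][0]++ -> VV[0]=[3, 0, 3], msg_vec=[3, 0, 3]; VV[2]=max(VV[2],msg_vec) then VV[2][2]++ -> VV[2]=[3, 3, 6]
Event 9: LOCAL 1: VV[1][1]++ -> VV[1]=[0, 4, 1]
Event 2 stamp: [1, 0, 0]
Event 9 stamp: [0, 4, 1]
[1, 0, 0] <= [0, 4, 1]? False
[0, 4, 1] <= [1, 0, 0]? False
Relation: concurrent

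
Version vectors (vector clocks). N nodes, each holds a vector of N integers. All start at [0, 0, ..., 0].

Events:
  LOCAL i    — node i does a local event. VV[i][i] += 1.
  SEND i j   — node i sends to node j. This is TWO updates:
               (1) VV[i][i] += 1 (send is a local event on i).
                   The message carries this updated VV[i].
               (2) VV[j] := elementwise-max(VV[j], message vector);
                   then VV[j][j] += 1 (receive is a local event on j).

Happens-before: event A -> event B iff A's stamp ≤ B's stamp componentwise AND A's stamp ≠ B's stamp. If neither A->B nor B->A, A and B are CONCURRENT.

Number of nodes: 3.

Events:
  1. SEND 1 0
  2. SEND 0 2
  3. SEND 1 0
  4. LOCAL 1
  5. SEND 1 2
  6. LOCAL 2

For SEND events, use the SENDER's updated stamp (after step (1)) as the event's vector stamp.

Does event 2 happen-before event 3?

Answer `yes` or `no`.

Initial: VV[0]=[0, 0, 0]
Initial: VV[1]=[0, 0, 0]
Initial: VV[2]=[0, 0, 0]
Event 1: SEND 1->0: VV[1][1]++ -> VV[1]=[0, 1, 0], msg_vec=[0, 1, 0]; VV[0]=max(VV[0],msg_vec) then VV[0][0]++ -> VV[0]=[1, 1, 0]
Event 2: SEND 0->2: VV[0][0]++ -> VV[0]=[2, 1, 0], msg_vec=[2, 1, 0]; VV[2]=max(VV[2],msg_vec) then VV[2][2]++ -> VV[2]=[2, 1, 1]
Event 3: SEND 1->0: VV[1][1]++ -> VV[1]=[0, 2, 0], msg_vec=[0, 2, 0]; VV[0]=max(VV[0],msg_vec) then VV[0][0]++ -> VV[0]=[3, 2, 0]
Event 4: LOCAL 1: VV[1][1]++ -> VV[1]=[0, 3, 0]
Event 5: SEND 1->2: VV[1][1]++ -> VV[1]=[0, 4, 0], msg_vec=[0, 4, 0]; VV[2]=max(VV[2],msg_vec) then VV[2][2]++ -> VV[2]=[2, 4, 2]
Event 6: LOCAL 2: VV[2][2]++ -> VV[2]=[2, 4, 3]
Event 2 stamp: [2, 1, 0]
Event 3 stamp: [0, 2, 0]
[2, 1, 0] <= [0, 2, 0]? False. Equal? False. Happens-before: False

Answer: no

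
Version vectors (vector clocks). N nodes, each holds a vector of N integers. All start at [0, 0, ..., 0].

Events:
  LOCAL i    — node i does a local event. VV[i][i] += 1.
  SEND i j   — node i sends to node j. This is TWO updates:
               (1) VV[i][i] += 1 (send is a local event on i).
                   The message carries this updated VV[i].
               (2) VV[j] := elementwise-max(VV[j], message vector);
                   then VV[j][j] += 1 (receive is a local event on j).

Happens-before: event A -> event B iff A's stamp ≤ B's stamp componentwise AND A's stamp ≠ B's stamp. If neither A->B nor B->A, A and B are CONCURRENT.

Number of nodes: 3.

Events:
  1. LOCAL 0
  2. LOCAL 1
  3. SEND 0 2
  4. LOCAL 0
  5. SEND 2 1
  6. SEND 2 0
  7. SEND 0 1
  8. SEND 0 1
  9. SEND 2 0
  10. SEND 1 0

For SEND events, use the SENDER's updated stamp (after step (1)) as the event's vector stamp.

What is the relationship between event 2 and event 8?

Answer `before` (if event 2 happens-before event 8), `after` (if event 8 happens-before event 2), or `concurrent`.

Initial: VV[0]=[0, 0, 0]
Initial: VV[1]=[0, 0, 0]
Initial: VV[2]=[0, 0, 0]
Event 1: LOCAL 0: VV[0][0]++ -> VV[0]=[1, 0, 0]
Event 2: LOCAL 1: VV[1][1]++ -> VV[1]=[0, 1, 0]
Event 3: SEND 0->2: VV[0][0]++ -> VV[0]=[2, 0, 0], msg_vec=[2, 0, 0]; VV[2]=max(VV[2],msg_vec) then VV[2][2]++ -> VV[2]=[2, 0, 1]
Event 4: LOCAL 0: VV[0][0]++ -> VV[0]=[3, 0, 0]
Event 5: SEND 2->1: VV[2][2]++ -> VV[2]=[2, 0, 2], msg_vec=[2, 0, 2]; VV[1]=max(VV[1],msg_vec) then VV[1][1]++ -> VV[1]=[2, 2, 2]
Event 6: SEND 2->0: VV[2][2]++ -> VV[2]=[2, 0, 3], msg_vec=[2, 0, 3]; VV[0]=max(VV[0],msg_vec) then VV[0][0]++ -> VV[0]=[4, 0, 3]
Event 7: SEND 0->1: VV[0][0]++ -> VV[0]=[5, 0, 3], msg_vec=[5, 0, 3]; VV[1]=max(VV[1],msg_vec) then VV[1][1]++ -> VV[1]=[5, 3, 3]
Event 8: SEND 0->1: VV[0][0]++ -> VV[0]=[6, 0, 3], msg_vec=[6, 0, 3]; VV[1]=max(VV[1],msg_vec) then VV[1][1]++ -> VV[1]=[6, 4, 3]
Event 9: SEND 2->0: VV[2][2]++ -> VV[2]=[2, 0, 4], msg_vec=[2, 0, 4]; VV[0]=max(VV[0],msg_vec) then VV[0][0]++ -> VV[0]=[7, 0, 4]
Event 10: SEND 1->0: VV[1][1]++ -> VV[1]=[6, 5, 3], msg_vec=[6, 5, 3]; VV[0]=max(VV[0],msg_vec) then VV[0][0]++ -> VV[0]=[8, 5, 4]
Event 2 stamp: [0, 1, 0]
Event 8 stamp: [6, 0, 3]
[0, 1, 0] <= [6, 0, 3]? False
[6, 0, 3] <= [0, 1, 0]? False
Relation: concurrent

Answer: concurrent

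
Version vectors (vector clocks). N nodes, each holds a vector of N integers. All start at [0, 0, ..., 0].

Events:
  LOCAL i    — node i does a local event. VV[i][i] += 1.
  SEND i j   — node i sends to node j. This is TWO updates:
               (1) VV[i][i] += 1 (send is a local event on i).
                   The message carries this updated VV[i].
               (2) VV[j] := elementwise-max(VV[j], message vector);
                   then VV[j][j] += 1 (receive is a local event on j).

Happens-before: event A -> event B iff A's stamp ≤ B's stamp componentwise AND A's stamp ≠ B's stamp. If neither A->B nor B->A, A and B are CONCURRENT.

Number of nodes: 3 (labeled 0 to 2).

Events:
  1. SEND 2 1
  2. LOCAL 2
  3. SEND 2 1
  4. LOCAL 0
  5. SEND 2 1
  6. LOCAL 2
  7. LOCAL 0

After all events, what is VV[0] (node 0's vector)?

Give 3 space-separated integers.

Initial: VV[0]=[0, 0, 0]
Initial: VV[1]=[0, 0, 0]
Initial: VV[2]=[0, 0, 0]
Event 1: SEND 2->1: VV[2][2]++ -> VV[2]=[0, 0, 1], msg_vec=[0, 0, 1]; VV[1]=max(VV[1],msg_vec) then VV[1][1]++ -> VV[1]=[0, 1, 1]
Event 2: LOCAL 2: VV[2][2]++ -> VV[2]=[0, 0, 2]
Event 3: SEND 2->1: VV[2][2]++ -> VV[2]=[0, 0, 3], msg_vec=[0, 0, 3]; VV[1]=max(VV[1],msg_vec) then VV[1][1]++ -> VV[1]=[0, 2, 3]
Event 4: LOCAL 0: VV[0][0]++ -> VV[0]=[1, 0, 0]
Event 5: SEND 2->1: VV[2][2]++ -> VV[2]=[0, 0, 4], msg_vec=[0, 0, 4]; VV[1]=max(VV[1],msg_vec) then VV[1][1]++ -> VV[1]=[0, 3, 4]
Event 6: LOCAL 2: VV[2][2]++ -> VV[2]=[0, 0, 5]
Event 7: LOCAL 0: VV[0][0]++ -> VV[0]=[2, 0, 0]
Final vectors: VV[0]=[2, 0, 0]; VV[1]=[0, 3, 4]; VV[2]=[0, 0, 5]

Answer: 2 0 0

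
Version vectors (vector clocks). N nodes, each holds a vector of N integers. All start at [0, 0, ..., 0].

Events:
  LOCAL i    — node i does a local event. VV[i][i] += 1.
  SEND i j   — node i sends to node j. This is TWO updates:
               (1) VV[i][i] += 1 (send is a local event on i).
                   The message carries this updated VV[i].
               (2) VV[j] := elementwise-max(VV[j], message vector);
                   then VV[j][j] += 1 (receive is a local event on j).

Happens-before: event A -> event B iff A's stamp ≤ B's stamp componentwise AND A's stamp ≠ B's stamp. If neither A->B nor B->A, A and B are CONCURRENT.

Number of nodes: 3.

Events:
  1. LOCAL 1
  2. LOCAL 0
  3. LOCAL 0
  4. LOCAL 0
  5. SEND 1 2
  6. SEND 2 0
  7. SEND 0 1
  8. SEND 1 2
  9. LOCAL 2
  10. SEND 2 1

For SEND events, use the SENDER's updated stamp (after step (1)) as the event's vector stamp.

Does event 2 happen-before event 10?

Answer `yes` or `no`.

Initial: VV[0]=[0, 0, 0]
Initial: VV[1]=[0, 0, 0]
Initial: VV[2]=[0, 0, 0]
Event 1: LOCAL 1: VV[1][1]++ -> VV[1]=[0, 1, 0]
Event 2: LOCAL 0: VV[0][0]++ -> VV[0]=[1, 0, 0]
Event 3: LOCAL 0: VV[0][0]++ -> VV[0]=[2, 0, 0]
Event 4: LOCAL 0: VV[0][0]++ -> VV[0]=[3, 0, 0]
Event 5: SEND 1->2: VV[1][1]++ -> VV[1]=[0, 2, 0], msg_vec=[0, 2, 0]; VV[2]=max(VV[2],msg_vec) then VV[2][2]++ -> VV[2]=[0, 2, 1]
Event 6: SEND 2->0: VV[2][2]++ -> VV[2]=[0, 2, 2], msg_vec=[0, 2, 2]; VV[0]=max(VV[0],msg_vec) then VV[0][0]++ -> VV[0]=[4, 2, 2]
Event 7: SEND 0->1: VV[0][0]++ -> VV[0]=[5, 2, 2], msg_vec=[5, 2, 2]; VV[1]=max(VV[1],msg_vec) then VV[1][1]++ -> VV[1]=[5, 3, 2]
Event 8: SEND 1->2: VV[1][1]++ -> VV[1]=[5, 4, 2], msg_vec=[5, 4, 2]; VV[2]=max(VV[2],msg_vec) then VV[2][2]++ -> VV[2]=[5, 4, 3]
Event 9: LOCAL 2: VV[2][2]++ -> VV[2]=[5, 4, 4]
Event 10: SEND 2->1: VV[2][2]++ -> VV[2]=[5, 4, 5], msg_vec=[5, 4, 5]; VV[1]=max(VV[1],msg_vec) then VV[1][1]++ -> VV[1]=[5, 5, 5]
Event 2 stamp: [1, 0, 0]
Event 10 stamp: [5, 4, 5]
[1, 0, 0] <= [5, 4, 5]? True. Equal? False. Happens-before: True

Answer: yes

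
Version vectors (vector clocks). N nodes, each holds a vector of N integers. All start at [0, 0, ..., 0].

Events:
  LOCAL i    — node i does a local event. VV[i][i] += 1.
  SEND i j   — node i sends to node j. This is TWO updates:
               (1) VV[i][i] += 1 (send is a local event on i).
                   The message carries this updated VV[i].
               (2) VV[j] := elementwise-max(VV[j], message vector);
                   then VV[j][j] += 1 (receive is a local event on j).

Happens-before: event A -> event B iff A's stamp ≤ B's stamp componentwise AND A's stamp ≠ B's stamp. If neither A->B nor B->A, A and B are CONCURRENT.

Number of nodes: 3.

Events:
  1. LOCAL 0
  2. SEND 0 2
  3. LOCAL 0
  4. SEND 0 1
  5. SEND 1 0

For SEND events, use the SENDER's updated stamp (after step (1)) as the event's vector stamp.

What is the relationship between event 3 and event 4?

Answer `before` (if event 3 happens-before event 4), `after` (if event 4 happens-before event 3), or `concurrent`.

Initial: VV[0]=[0, 0, 0]
Initial: VV[1]=[0, 0, 0]
Initial: VV[2]=[0, 0, 0]
Event 1: LOCAL 0: VV[0][0]++ -> VV[0]=[1, 0, 0]
Event 2: SEND 0->2: VV[0][0]++ -> VV[0]=[2, 0, 0], msg_vec=[2, 0, 0]; VV[2]=max(VV[2],msg_vec) then VV[2][2]++ -> VV[2]=[2, 0, 1]
Event 3: LOCAL 0: VV[0][0]++ -> VV[0]=[3, 0, 0]
Event 4: SEND 0->1: VV[0][0]++ -> VV[0]=[4, 0, 0], msg_vec=[4, 0, 0]; VV[1]=max(VV[1],msg_vec) then VV[1][1]++ -> VV[1]=[4, 1, 0]
Event 5: SEND 1->0: VV[1][1]++ -> VV[1]=[4, 2, 0], msg_vec=[4, 2, 0]; VV[0]=max(VV[0],msg_vec) then VV[0][0]++ -> VV[0]=[5, 2, 0]
Event 3 stamp: [3, 0, 0]
Event 4 stamp: [4, 0, 0]
[3, 0, 0] <= [4, 0, 0]? True
[4, 0, 0] <= [3, 0, 0]? False
Relation: before

Answer: before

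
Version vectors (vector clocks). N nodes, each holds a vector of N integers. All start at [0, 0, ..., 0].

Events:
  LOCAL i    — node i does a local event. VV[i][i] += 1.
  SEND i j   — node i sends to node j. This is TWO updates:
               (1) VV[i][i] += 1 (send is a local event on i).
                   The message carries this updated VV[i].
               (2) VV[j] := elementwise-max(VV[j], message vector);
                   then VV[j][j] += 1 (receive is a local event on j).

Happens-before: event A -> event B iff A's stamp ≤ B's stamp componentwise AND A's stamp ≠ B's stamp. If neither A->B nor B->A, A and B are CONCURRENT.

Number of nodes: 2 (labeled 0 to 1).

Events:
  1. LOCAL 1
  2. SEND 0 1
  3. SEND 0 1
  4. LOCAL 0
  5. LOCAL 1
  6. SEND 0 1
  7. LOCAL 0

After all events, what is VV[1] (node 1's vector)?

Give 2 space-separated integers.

Initial: VV[0]=[0, 0]
Initial: VV[1]=[0, 0]
Event 1: LOCAL 1: VV[1][1]++ -> VV[1]=[0, 1]
Event 2: SEND 0->1: VV[0][0]++ -> VV[0]=[1, 0], msg_vec=[1, 0]; VV[1]=max(VV[1],msg_vec) then VV[1][1]++ -> VV[1]=[1, 2]
Event 3: SEND 0->1: VV[0][0]++ -> VV[0]=[2, 0], msg_vec=[2, 0]; VV[1]=max(VV[1],msg_vec) then VV[1][1]++ -> VV[1]=[2, 3]
Event 4: LOCAL 0: VV[0][0]++ -> VV[0]=[3, 0]
Event 5: LOCAL 1: VV[1][1]++ -> VV[1]=[2, 4]
Event 6: SEND 0->1: VV[0][0]++ -> VV[0]=[4, 0], msg_vec=[4, 0]; VV[1]=max(VV[1],msg_vec) then VV[1][1]++ -> VV[1]=[4, 5]
Event 7: LOCAL 0: VV[0][0]++ -> VV[0]=[5, 0]
Final vectors: VV[0]=[5, 0]; VV[1]=[4, 5]

Answer: 4 5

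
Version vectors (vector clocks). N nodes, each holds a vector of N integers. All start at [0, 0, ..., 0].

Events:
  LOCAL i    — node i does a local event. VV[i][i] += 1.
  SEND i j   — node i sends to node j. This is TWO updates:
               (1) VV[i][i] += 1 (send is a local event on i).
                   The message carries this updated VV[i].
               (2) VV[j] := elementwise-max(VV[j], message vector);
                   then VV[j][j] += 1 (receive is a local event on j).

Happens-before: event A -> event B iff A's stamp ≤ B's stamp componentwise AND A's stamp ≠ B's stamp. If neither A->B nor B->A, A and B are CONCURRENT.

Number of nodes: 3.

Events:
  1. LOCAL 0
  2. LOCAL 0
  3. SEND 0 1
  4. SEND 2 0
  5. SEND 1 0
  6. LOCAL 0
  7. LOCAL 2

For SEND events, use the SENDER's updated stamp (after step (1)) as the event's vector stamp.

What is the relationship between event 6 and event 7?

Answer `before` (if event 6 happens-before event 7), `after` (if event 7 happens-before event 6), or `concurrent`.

Answer: concurrent

Derivation:
Initial: VV[0]=[0, 0, 0]
Initial: VV[1]=[0, 0, 0]
Initial: VV[2]=[0, 0, 0]
Event 1: LOCAL 0: VV[0][0]++ -> VV[0]=[1, 0, 0]
Event 2: LOCAL 0: VV[0][0]++ -> VV[0]=[2, 0, 0]
Event 3: SEND 0->1: VV[0][0]++ -> VV[0]=[3, 0, 0], msg_vec=[3, 0, 0]; VV[1]=max(VV[1],msg_vec) then VV[1][1]++ -> VV[1]=[3, 1, 0]
Event 4: SEND 2->0: VV[2][2]++ -> VV[2]=[0, 0, 1], msg_vec=[0, 0, 1]; VV[0]=max(VV[0],msg_vec) then VV[0][0]++ -> VV[0]=[4, 0, 1]
Event 5: SEND 1->0: VV[1][1]++ -> VV[1]=[3, 2, 0], msg_vec=[3, 2, 0]; VV[0]=max(VV[0],msg_vec) then VV[0][0]++ -> VV[0]=[5, 2, 1]
Event 6: LOCAL 0: VV[0][0]++ -> VV[0]=[6, 2, 1]
Event 7: LOCAL 2: VV[2][2]++ -> VV[2]=[0, 0, 2]
Event 6 stamp: [6, 2, 1]
Event 7 stamp: [0, 0, 2]
[6, 2, 1] <= [0, 0, 2]? False
[0, 0, 2] <= [6, 2, 1]? False
Relation: concurrent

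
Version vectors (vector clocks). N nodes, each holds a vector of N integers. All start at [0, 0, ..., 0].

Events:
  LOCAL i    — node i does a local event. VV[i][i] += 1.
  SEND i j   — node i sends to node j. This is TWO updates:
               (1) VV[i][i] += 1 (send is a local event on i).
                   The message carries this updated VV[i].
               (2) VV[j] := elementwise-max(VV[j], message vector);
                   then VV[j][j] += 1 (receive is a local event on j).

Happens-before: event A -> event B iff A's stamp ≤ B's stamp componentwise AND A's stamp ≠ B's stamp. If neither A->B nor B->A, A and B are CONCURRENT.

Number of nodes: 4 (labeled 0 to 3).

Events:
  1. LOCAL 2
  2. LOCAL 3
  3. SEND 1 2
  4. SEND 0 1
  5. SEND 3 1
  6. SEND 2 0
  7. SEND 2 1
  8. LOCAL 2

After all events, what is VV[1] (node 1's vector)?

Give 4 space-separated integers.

Initial: VV[0]=[0, 0, 0, 0]
Initial: VV[1]=[0, 0, 0, 0]
Initial: VV[2]=[0, 0, 0, 0]
Initial: VV[3]=[0, 0, 0, 0]
Event 1: LOCAL 2: VV[2][2]++ -> VV[2]=[0, 0, 1, 0]
Event 2: LOCAL 3: VV[3][3]++ -> VV[3]=[0, 0, 0, 1]
Event 3: SEND 1->2: VV[1][1]++ -> VV[1]=[0, 1, 0, 0], msg_vec=[0, 1, 0, 0]; VV[2]=max(VV[2],msg_vec) then VV[2][2]++ -> VV[2]=[0, 1, 2, 0]
Event 4: SEND 0->1: VV[0][0]++ -> VV[0]=[1, 0, 0, 0], msg_vec=[1, 0, 0, 0]; VV[1]=max(VV[1],msg_vec) then VV[1][1]++ -> VV[1]=[1, 2, 0, 0]
Event 5: SEND 3->1: VV[3][3]++ -> VV[3]=[0, 0, 0, 2], msg_vec=[0, 0, 0, 2]; VV[1]=max(VV[1],msg_vec) then VV[1][1]++ -> VV[1]=[1, 3, 0, 2]
Event 6: SEND 2->0: VV[2][2]++ -> VV[2]=[0, 1, 3, 0], msg_vec=[0, 1, 3, 0]; VV[0]=max(VV[0],msg_vec) then VV[0][0]++ -> VV[0]=[2, 1, 3, 0]
Event 7: SEND 2->1: VV[2][2]++ -> VV[2]=[0, 1, 4, 0], msg_vec=[0, 1, 4, 0]; VV[1]=max(VV[1],msg_vec) then VV[1][1]++ -> VV[1]=[1, 4, 4, 2]
Event 8: LOCAL 2: VV[2][2]++ -> VV[2]=[0, 1, 5, 0]
Final vectors: VV[0]=[2, 1, 3, 0]; VV[1]=[1, 4, 4, 2]; VV[2]=[0, 1, 5, 0]; VV[3]=[0, 0, 0, 2]

Answer: 1 4 4 2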